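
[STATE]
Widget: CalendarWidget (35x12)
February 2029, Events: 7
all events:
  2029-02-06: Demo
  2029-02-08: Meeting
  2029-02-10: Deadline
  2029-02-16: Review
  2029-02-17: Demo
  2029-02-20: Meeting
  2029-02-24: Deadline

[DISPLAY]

           February 2029           
Mo Tu We Th Fr Sa Su               
          1  2  3  4               
 5  6*  7  8*  9 10* 11            
12 13 14 15 16* 17* 18             
19 20* 21 22 23 24* 25             
26 27 28                           
                                   
                                   
                                   
                                   
                                   


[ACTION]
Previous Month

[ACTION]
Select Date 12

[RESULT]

            January 2029           
Mo Tu We Th Fr Sa Su               
 1  2  3  4  5  6  7               
 8  9 10 11 [12] 13 14             
15 16 17 18 19 20 21               
22 23 24 25 26 27 28               
29 30 31                           
                                   
                                   
                                   
                                   
                                   


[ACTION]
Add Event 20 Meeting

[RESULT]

            January 2029           
Mo Tu We Th Fr Sa Su               
 1  2  3  4  5  6  7               
 8  9 10 11 [12] 13 14             
15 16 17 18 19 20* 21              
22 23 24 25 26 27 28               
29 30 31                           
                                   
                                   
                                   
                                   
                                   


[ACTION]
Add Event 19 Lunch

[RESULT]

            January 2029           
Mo Tu We Th Fr Sa Su               
 1  2  3  4  5  6  7               
 8  9 10 11 [12] 13 14             
15 16 17 18 19* 20* 21             
22 23 24 25 26 27 28               
29 30 31                           
                                   
                                   
                                   
                                   
                                   


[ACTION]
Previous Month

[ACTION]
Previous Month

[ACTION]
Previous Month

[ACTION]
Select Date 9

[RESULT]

            October 2028           
Mo Tu We Th Fr Sa Su               
                   1               
 2  3  4  5  6  7  8               
[ 9] 10 11 12 13 14 15             
16 17 18 19 20 21 22               
23 24 25 26 27 28 29               
30 31                              
                                   
                                   
                                   
                                   


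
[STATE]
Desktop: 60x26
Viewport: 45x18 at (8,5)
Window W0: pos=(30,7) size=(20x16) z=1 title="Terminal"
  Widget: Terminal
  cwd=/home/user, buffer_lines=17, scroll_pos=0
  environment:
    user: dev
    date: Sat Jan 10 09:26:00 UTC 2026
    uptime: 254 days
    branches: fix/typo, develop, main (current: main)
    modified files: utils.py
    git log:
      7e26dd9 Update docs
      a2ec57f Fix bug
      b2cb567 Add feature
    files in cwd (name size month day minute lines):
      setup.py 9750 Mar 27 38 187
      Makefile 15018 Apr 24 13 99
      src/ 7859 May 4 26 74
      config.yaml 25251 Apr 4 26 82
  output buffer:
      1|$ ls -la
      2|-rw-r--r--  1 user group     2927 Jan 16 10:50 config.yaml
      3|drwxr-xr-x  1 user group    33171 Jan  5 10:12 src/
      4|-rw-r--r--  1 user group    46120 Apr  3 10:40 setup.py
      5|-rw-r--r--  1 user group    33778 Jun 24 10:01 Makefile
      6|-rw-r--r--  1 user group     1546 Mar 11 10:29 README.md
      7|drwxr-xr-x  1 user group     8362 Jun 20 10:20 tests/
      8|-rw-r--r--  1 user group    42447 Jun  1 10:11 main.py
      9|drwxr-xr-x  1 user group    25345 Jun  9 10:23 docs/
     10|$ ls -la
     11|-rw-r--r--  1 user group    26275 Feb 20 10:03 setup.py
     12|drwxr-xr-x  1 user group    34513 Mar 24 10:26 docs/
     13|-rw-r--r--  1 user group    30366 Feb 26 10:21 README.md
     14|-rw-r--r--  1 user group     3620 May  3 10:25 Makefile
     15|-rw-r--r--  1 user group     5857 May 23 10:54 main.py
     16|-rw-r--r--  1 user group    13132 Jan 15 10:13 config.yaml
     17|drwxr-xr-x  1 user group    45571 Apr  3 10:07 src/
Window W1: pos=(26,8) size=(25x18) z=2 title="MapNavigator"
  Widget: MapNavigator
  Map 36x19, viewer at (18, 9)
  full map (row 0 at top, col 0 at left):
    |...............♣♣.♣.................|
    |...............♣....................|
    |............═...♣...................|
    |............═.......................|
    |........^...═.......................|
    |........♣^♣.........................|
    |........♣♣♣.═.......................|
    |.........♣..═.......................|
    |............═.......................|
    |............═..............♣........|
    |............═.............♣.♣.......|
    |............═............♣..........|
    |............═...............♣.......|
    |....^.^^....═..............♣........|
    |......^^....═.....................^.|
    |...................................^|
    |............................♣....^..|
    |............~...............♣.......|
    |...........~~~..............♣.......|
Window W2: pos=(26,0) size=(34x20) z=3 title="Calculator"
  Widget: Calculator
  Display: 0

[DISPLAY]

                  ┃│ 7 │ 8 │ 9 │ ÷ │         
                  ┃├───┼───┼───┼───┤         
                  ┃│ 4 │ 5 │ 6 │ × │         
                  ┃├───┼───┼───┼───┤         
                  ┃│ 1 │ 2 │ 3 │ - │         
                  ┃├───┼───┼───┼───┤         
                  ┃│ 0 │ . │ = │ + │         
                  ┃├───┼───┼───┼───┤         
                  ┃│ C │ MC│ MR│ M+│         
                  ┃└───┴───┴───┴───┘         
                  ┃                          
                  ┃                          
                  ┃                          
                  ┃                          
                  ┗━━━━━━━━━━━━━━━━━━━━━━━━━━
                  ┃.....═............♣....┃  
                  ┃.....═...............♣.┃  
                  ┃^....═..............♣..┃  


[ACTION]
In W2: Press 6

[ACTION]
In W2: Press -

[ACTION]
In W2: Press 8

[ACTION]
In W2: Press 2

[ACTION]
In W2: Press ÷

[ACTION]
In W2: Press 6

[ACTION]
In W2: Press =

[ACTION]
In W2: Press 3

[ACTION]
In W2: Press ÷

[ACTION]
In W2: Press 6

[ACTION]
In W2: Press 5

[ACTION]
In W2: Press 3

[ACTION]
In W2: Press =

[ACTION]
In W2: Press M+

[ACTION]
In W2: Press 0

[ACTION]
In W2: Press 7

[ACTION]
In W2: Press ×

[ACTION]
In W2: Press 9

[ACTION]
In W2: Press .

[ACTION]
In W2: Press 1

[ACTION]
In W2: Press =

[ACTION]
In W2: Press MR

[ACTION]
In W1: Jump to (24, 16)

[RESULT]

                  ┃│ 7 │ 8 │ 9 │ ÷ │         
                  ┃├───┼───┼───┼───┤         
                  ┃│ 4 │ 5 │ 6 │ × │         
                  ┃├───┼───┼───┼───┤         
                  ┃│ 1 │ 2 │ 3 │ - │         
                  ┃├───┼───┼───┼───┤         
                  ┃│ 0 │ . │ = │ + │         
                  ┃├───┼───┼───┼───┤         
                  ┃│ C │ MC│ MR│ M+│         
                  ┃└───┴───┴───┴───┘         
                  ┃                          
                  ┃                          
                  ┃                          
                  ┃                          
                  ┗━━━━━━━━━━━━━━━━━━━━━━━━━━
                  ┃~..............♣.......┃  
                  ┃                       ┃  
                  ┃                       ┃  


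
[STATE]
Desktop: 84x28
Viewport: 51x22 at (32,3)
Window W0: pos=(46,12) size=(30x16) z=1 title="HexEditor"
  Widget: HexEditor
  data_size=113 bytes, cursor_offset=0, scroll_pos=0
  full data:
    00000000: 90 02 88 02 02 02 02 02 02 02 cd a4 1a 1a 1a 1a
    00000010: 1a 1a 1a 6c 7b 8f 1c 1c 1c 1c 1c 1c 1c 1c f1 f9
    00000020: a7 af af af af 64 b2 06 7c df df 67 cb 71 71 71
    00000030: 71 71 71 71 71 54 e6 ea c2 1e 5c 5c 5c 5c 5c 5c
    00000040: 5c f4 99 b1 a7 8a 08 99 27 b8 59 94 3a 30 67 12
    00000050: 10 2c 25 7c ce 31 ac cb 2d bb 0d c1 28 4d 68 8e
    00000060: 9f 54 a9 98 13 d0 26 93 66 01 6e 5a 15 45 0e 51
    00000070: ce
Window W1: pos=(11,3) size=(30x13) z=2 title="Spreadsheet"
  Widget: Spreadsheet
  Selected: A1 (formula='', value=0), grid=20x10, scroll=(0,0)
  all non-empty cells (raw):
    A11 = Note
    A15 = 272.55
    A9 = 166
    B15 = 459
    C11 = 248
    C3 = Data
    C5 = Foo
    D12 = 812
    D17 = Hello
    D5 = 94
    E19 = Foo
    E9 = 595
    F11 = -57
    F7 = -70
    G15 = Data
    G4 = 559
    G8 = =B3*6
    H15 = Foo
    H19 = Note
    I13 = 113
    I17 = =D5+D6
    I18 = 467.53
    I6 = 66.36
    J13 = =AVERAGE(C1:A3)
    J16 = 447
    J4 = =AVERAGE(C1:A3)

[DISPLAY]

━━━━━━━━┓                                          
        ┃                                          
────────┨                                          
        ┃                                          
   C    ┃                                          
--------┃                                          
       0┃                                          
       0┃                                          
Data    ┃                                          
       0┃     ┏━━━━━━━━━━━━━━━━━━━━━━━━━━━━┓       
Foo     ┃     ┃ HexEditor                  ┃       
       0┃     ┠────────────────────────────┨       
━━━━━━━━┛     ┃00000000  90 02 88 02 02 02 ┃       
              ┃00000010  1a 1a 1a 6c 7b 8f ┃       
              ┃00000020  a7 af af af af 64 ┃       
              ┃00000030  71 71 71 71 71 54 ┃       
              ┃00000040  5c f4 99 b1 a7 8a ┃       
              ┃00000050  10 2c 25 7c ce 31 ┃       
              ┃00000060  9f 54 a9 98 13 d0 ┃       
              ┃00000070  ce                ┃       
              ┃                            ┃       
              ┃                            ┃       


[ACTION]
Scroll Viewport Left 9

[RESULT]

━━━━━━━━━━━━━━━━━┓                                 
t                ┃                                 
─────────────────┨                                 
                 ┃                                 
    B       C    ┃                                 
-----------------┃                                 
]       0       0┃                                 
0       0       0┃                                 
0       0Data    ┃                                 
0       0       0┃     ┏━━━━━━━━━━━━━━━━━━━━━━━━━━━
0       0Foo     ┃     ┃ HexEditor                 
0       0       0┃     ┠───────────────────────────
━━━━━━━━━━━━━━━━━┛     ┃00000000  90 02 88 02 02 02
                       ┃00000010  1a 1a 1a 6c 7b 8f
                       ┃00000020  a7 af af af af 64
                       ┃00000030  71 71 71 71 71 54
                       ┃00000040  5c f4 99 b1 a7 8a
                       ┃00000050  10 2c 25 7c ce 31
                       ┃00000060  9f 54 a9 98 13 d0
                       ┃00000070  ce               
                       ┃                           
                       ┃                           


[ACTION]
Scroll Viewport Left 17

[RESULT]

     ┏━━━━━━━━━━━━━━━━━━━━━━━━━━━━┓                
     ┃ Spreadsheet                ┃                
     ┠────────────────────────────┨                
     ┃A1:                         ┃                
     ┃       A       B       C    ┃                
     ┃----------------------------┃                
     ┃  1      [0]       0       0┃                
     ┃  2        0       0       0┃                
     ┃  3        0       0Data    ┃                
     ┃  4        0       0       0┃     ┏━━━━━━━━━━
     ┃  5        0       0Foo     ┃     ┃ HexEditor
     ┃  6        0       0       0┃     ┠──────────
     ┗━━━━━━━━━━━━━━━━━━━━━━━━━━━━┛     ┃00000000  
                                        ┃00000010  
                                        ┃00000020  
                                        ┃00000030  
                                        ┃00000040  
                                        ┃00000050  
                                        ┃00000060  
                                        ┃00000070  
                                        ┃          
                                        ┃          


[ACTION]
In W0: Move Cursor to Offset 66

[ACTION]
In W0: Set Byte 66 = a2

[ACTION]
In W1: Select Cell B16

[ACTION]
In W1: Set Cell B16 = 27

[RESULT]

     ┏━━━━━━━━━━━━━━━━━━━━━━━━━━━━┓                
     ┃ Spreadsheet                ┃                
     ┠────────────────────────────┨                
     ┃B16: 27                     ┃                
     ┃       A       B       C    ┃                
     ┃----------------------------┃                
     ┃  1        0       0       0┃                
     ┃  2        0       0       0┃                
     ┃  3        0       0Data    ┃                
     ┃  4        0       0       0┃     ┏━━━━━━━━━━
     ┃  5        0       0Foo     ┃     ┃ HexEditor
     ┃  6        0       0       0┃     ┠──────────
     ┗━━━━━━━━━━━━━━━━━━━━━━━━━━━━┛     ┃00000000  
                                        ┃00000010  
                                        ┃00000020  
                                        ┃00000030  
                                        ┃00000040  
                                        ┃00000050  
                                        ┃00000060  
                                        ┃00000070  
                                        ┃          
                                        ┃          


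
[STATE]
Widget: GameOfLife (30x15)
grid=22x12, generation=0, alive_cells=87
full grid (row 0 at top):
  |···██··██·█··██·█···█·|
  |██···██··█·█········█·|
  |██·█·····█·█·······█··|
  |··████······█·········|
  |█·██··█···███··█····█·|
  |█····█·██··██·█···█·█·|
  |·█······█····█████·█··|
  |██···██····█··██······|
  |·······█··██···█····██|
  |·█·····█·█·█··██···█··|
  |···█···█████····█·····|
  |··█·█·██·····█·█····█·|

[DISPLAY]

Gen: 0                        
···██··██·█··██·█···█·        
██···██··█·█········█·        
██·█·····█·█·······█··        
··████······█·········        
█·██··█···███··█····█·        
█····█·██··██·█···█·█·        
·█······█····█████·█··        
██···██····█··██······        
·······█··██···█····██        
·█·····█·█·█··██···█··        
···█···█████····█·····        
··█·█·██·····█·█····█·        
                              
                              


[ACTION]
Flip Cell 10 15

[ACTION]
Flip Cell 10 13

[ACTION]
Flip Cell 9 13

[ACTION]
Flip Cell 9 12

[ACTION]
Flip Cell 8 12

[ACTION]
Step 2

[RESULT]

Gen: 2                        
····█····███··········        
████·····█··█·········        
█·█····█··█··█········        
·█···█·█····█·········        
·····█····██······██··        
··█··█····██····█···█·        
··█··█·····█····█···█·        
··█···█··███····█·█·█·        
██······█··········███        
·██···██··············        
··██·····█·█···██·····        
··██····████···██·····        
                              
                              


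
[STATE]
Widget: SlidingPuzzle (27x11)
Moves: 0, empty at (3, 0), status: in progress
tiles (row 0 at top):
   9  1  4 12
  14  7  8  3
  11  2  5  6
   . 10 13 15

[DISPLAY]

┌────┬────┬────┬────┐      
│  9 │  1 │  4 │ 12 │      
├────┼────┼────┼────┤      
│ 14 │  7 │  8 │  3 │      
├────┼────┼────┼────┤      
│ 11 │  2 │  5 │  6 │      
├────┼────┼────┼────┤      
│    │ 10 │ 13 │ 15 │      
└────┴────┴────┴────┘      
Moves: 0                   
                           


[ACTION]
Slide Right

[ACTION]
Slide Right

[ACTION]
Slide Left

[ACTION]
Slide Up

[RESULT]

┌────┬────┬────┬────┐      
│  9 │  1 │  4 │ 12 │      
├────┼────┼────┼────┤      
│ 14 │  7 │  8 │  3 │      
├────┼────┼────┼────┤      
│ 11 │  2 │  5 │  6 │      
├────┼────┼────┼────┤      
│ 10 │    │ 13 │ 15 │      
└────┴────┴────┴────┘      
Moves: 1                   
                           


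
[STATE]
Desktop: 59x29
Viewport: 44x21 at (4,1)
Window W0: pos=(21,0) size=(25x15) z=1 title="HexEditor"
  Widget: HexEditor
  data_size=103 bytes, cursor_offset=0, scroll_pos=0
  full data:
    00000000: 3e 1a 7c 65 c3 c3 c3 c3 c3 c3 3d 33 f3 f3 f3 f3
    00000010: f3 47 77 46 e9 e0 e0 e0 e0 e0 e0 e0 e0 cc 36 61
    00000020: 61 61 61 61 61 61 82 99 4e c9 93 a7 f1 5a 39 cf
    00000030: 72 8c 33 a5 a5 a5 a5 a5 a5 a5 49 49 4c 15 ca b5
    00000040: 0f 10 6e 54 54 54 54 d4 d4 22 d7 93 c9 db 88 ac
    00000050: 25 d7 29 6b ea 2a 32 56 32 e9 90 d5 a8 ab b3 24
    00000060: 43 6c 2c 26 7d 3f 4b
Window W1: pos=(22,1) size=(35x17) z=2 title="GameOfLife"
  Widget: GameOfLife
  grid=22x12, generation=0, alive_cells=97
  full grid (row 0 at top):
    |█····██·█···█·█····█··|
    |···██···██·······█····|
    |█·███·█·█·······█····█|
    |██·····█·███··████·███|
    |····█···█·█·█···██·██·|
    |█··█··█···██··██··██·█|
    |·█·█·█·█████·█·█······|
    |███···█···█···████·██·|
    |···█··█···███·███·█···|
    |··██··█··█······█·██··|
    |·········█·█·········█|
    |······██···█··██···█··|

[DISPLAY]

                 ┃┏━━━━━━━━━━━━━━━━━━━━━━━━━
                 ┠┃ GameOfLife              
                 ┃┠─────────────────────────
                 ┃┃Gen: 0                   
                 ┃┃█····██·█···█·█····█··   
                 ┃┃···██···██·······█····   
                 ┃┃█·███·█·█·······█····█   
                 ┃┃██·····█·███··████·███   
                 ┃┃····█···█·█·█···██·██·   
                 ┃┃█··█··█···██··██··██·█   
                 ┃┃·█·█·█·█████·█·█······   
                 ┃┃███···█···█···████·██·   
                 ┃┃···█··█···███·███·█···   
                 ┗┃··██··█··█······█·██··   
                  ┃·········█·█·········█   
                  ┃······██···█··██···█··   
                  ┗━━━━━━━━━━━━━━━━━━━━━━━━━
                                            
                                            
                                            
                                            


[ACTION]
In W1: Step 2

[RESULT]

                 ┃┏━━━━━━━━━━━━━━━━━━━━━━━━━
                 ┠┃ GameOfLife              
                 ┃┠─────────────────────────
                 ┃┃Gen: 2                   
                 ┃┃·····███·█············   
                 ┃┃·██···█··█············   
                 ┃┃█···█··████·········█·   
                 ┃┃··█·██·██··██·······█·   
                 ┃┃█······██··███·····██·   
                 ┃┃·███·█··········███···   
                 ┃┃·█······█···██········   
                 ┃┃··········██··█··███··   
                 ┃┃·█·····█·█████······█·   
                 ┗┃··████···█·█████·██···   
                  ┃·······███·······██·█·   
                  ┃·······█···········█··   
                  ┗━━━━━━━━━━━━━━━━━━━━━━━━━
                                            
                                            
                                            
                                            


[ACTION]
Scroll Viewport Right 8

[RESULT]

         ┃┏━━━━━━━━━━━━━━━━━━━━━━━━━━━━━━━━━
         ┠┃ GameOfLife                      
         ┃┠─────────────────────────────────
         ┃┃Gen: 2                           
         ┃┃·····███·█············           
         ┃┃·██···█··█············           
         ┃┃█···█··████·········█·           
         ┃┃··█·██·██··██·······█·           
         ┃┃█······██··███·····██·           
         ┃┃·███·█··········███···           
         ┃┃·█······█···██········           
         ┃┃··········██··█··███··           
         ┃┃·█·····█·█████······█·           
         ┗┃··████···█·█████·██···           
          ┃·······███·······██·█·           
          ┃·······█···········█··           
          ┗━━━━━━━━━━━━━━━━━━━━━━━━━━━━━━━━━
                                            
                                            
                                            
                                            


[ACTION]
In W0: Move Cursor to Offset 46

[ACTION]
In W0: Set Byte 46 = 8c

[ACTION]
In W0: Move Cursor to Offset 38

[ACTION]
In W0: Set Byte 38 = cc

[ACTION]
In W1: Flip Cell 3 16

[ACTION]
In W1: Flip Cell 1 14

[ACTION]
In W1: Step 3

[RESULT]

         ┃┏━━━━━━━━━━━━━━━━━━━━━━━━━━━━━━━━━
         ┠┃ GameOfLife                      
         ┃┠─────────────────────────────────
         ┃┃Gen: 5                           
         ┃┃·····█·█··············           
         ┃┃····█··█··············           
         ┃┃·██····█··············           
         ┃┃·······█············██           
         ┃┃█··█·█··█···█·······██           
         ┃┃···█······██·█········           
         ┃┃█·····█········██·██··           
         ┃┃····█·····██··█·█████·           
         ┃┃··█·██·██·█···█·█··█··           
         ┗┃····█····█····█··███··           
          ┃·····██······███···█··           
          ┃·······█·····██··██···           
          ┗━━━━━━━━━━━━━━━━━━━━━━━━━━━━━━━━━
                                            
                                            
                                            
                                            


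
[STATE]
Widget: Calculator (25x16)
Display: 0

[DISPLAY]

                        0
┌───┬───┬───┬───┐        
│ 7 │ 8 │ 9 │ ÷ │        
├───┼───┼───┼───┤        
│ 4 │ 5 │ 6 │ × │        
├───┼───┼───┼───┤        
│ 1 │ 2 │ 3 │ - │        
├───┼───┼───┼───┤        
│ 0 │ . │ = │ + │        
├───┼───┼───┼───┤        
│ C │ MC│ MR│ M+│        
└───┴───┴───┴───┘        
                         
                         
                         
                         


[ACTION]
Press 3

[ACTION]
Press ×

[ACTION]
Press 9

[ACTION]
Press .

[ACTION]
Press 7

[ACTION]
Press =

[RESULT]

                     29.1
┌───┬───┬───┬───┐        
│ 7 │ 8 │ 9 │ ÷ │        
├───┼───┼───┼───┤        
│ 4 │ 5 │ 6 │ × │        
├───┼───┼───┼───┤        
│ 1 │ 2 │ 3 │ - │        
├───┼───┼───┼───┤        
│ 0 │ . │ = │ + │        
├───┼───┼───┼───┤        
│ C │ MC│ MR│ M+│        
└───┴───┴───┴───┘        
                         
                         
                         
                         


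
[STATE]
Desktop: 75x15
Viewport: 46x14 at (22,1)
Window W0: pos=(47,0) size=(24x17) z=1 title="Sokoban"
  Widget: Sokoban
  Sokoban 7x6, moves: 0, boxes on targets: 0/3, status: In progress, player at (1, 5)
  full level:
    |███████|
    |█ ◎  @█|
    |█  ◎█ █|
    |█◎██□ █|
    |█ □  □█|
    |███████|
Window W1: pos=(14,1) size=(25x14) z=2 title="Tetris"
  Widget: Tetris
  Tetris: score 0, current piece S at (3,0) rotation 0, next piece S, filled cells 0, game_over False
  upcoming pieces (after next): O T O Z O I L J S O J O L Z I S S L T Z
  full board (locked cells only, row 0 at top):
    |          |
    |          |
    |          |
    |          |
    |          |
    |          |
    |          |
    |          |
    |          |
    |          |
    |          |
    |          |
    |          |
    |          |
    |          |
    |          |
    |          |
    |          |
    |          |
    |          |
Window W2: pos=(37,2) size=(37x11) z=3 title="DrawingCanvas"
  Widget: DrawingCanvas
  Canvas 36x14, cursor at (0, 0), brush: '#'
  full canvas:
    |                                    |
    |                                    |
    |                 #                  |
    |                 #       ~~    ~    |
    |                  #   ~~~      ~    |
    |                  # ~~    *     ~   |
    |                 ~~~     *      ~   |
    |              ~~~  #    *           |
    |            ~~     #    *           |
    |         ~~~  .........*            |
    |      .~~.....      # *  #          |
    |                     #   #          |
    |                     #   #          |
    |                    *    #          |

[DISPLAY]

━━━━━━━━━━━━━━━━┓        ┃ Sokoban            
               ┏━━━━━━━━━━━━━━━━━━━━━━━━━━━━━━
───────────────┃ DrawingCanvas                
   │Next:      ┠──────────────────────────────
   │ ░░        ┃+                             
   │░░         ┃                              
   │           ┃                 #            
   │           ┃                 #       ~~   
   │           ┃                  #   ~~~     
   │Score:     ┃                  # ~~    *   
   │0          ┃                 ~~~     *    
   │           ┗━━━━━━━━━━━━━━━━━━━━━━━━━━━━━━
   │            ┃        ┃                    
━━━━━━━━━━━━━━━━┛        ┃                    


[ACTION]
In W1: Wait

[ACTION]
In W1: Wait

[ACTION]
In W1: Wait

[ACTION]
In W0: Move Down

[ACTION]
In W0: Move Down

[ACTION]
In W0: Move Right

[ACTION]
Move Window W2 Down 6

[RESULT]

━━━━━━━━━━━━━━━━┓        ┃ Sokoban            
                ┃        ┠────────────────────
────────────────┨        ┃███████             
   │Next:      ┏━━━━━━━━━━━━━━━━━━━━━━━━━━━━━━
   │ ░░        ┃ DrawingCanvas                
   │░░         ┠──────────────────────────────
   │           ┃+                             
   │           ┃                              
   │           ┃                 #            
   │Score:     ┃                 #       ~~   
   │0          ┃                  #   ~~~     
   │           ┃                  # ~~    *   
   │           ┃                 ~~~     *    
━━━━━━━━━━━━━━━┗━━━━━━━━━━━━━━━━━━━━━━━━━━━━━━


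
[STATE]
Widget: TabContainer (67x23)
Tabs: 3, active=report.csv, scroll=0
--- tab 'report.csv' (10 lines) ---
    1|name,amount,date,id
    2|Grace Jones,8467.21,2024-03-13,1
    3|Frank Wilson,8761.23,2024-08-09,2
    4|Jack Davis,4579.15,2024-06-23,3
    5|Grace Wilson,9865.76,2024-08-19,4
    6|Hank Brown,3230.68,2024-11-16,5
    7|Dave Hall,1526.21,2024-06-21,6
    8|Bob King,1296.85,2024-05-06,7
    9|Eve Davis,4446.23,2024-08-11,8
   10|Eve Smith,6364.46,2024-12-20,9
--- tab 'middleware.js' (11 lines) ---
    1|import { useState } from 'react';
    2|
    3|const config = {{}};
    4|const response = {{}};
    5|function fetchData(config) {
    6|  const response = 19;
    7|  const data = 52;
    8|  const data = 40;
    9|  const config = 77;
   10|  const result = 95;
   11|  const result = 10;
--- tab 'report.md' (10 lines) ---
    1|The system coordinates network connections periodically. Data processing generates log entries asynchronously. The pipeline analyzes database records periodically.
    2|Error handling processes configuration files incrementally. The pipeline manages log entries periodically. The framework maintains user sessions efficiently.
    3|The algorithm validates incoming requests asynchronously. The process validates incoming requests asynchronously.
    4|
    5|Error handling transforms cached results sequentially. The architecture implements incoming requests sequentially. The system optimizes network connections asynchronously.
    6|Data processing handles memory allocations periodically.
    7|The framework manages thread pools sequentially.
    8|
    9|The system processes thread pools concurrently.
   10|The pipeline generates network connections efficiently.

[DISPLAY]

[report.csv]│ middleware.js │ report.md                            
───────────────────────────────────────────────────────────────────
name,amount,date,id                                                
Grace Jones,8467.21,2024-03-13,1                                   
Frank Wilson,8761.23,2024-08-09,2                                  
Jack Davis,4579.15,2024-06-23,3                                    
Grace Wilson,9865.76,2024-08-19,4                                  
Hank Brown,3230.68,2024-11-16,5                                    
Dave Hall,1526.21,2024-06-21,6                                     
Bob King,1296.85,2024-05-06,7                                      
Eve Davis,4446.23,2024-08-11,8                                     
Eve Smith,6364.46,2024-12-20,9                                     
                                                                   
                                                                   
                                                                   
                                                                   
                                                                   
                                                                   
                                                                   
                                                                   
                                                                   
                                                                   
                                                                   


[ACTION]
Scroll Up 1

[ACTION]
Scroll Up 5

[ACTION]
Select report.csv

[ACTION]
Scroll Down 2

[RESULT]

[report.csv]│ middleware.js │ report.md                            
───────────────────────────────────────────────────────────────────
Frank Wilson,8761.23,2024-08-09,2                                  
Jack Davis,4579.15,2024-06-23,3                                    
Grace Wilson,9865.76,2024-08-19,4                                  
Hank Brown,3230.68,2024-11-16,5                                    
Dave Hall,1526.21,2024-06-21,6                                     
Bob King,1296.85,2024-05-06,7                                      
Eve Davis,4446.23,2024-08-11,8                                     
Eve Smith,6364.46,2024-12-20,9                                     
                                                                   
                                                                   
                                                                   
                                                                   
                                                                   
                                                                   
                                                                   
                                                                   
                                                                   
                                                                   
                                                                   
                                                                   
                                                                   


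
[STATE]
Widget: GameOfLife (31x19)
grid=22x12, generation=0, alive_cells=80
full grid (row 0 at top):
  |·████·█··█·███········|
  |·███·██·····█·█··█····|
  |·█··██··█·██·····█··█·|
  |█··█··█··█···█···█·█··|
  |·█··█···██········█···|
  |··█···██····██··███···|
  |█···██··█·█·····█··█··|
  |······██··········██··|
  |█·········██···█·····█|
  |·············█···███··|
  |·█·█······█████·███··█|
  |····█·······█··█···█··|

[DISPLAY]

Gen: 0                         
·████·█··█·███········         
·███·██·····█·█··█····         
·█··██··█·██·····█··█·         
█··█··█··█···█···█·█··         
·█··█···██········█···         
··█···██····██··███···         
█···██··█·█·····█··█··         
······██··········██··         
█·········██···█·····█         
·············█···███··         
·█·█······█████·███··█         
····█·······█··█···█··         
                               
                               
                               
                               
                               
                               


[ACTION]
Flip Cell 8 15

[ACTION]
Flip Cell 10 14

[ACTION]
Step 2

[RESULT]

Gen: 2                         
·····███····█·········         
█····███·█············         
·······█·████···███···         
···██··█·········█····         
·····█··█·······█··██·         
·█·█·····█·····██·███·         
········███···········         
·····██████······██·█·         
······█···█······█···█         
············██████·███         
··············█·█·█·█·         
············██████····         
                               
                               
                               
                               
                               
                               
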